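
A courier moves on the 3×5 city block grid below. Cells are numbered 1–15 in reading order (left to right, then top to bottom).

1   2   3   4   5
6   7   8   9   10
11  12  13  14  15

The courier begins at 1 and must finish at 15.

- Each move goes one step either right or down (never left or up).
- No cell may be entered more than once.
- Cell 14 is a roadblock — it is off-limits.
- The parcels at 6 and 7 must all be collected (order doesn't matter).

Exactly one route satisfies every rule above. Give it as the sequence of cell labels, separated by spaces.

1 6 7 8 9 10 15

Moves only go right or down, so the column and row indices never decrease.
Route from 1: down to 6, 4× right (reaching 10), down to 15 — 6 moves in all.
Check: all required cells visited.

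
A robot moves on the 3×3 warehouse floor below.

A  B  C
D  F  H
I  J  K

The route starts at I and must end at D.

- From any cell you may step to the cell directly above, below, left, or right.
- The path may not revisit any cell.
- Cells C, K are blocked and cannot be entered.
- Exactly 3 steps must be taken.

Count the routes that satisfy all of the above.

Need simple routes of exactly 3 moves from I to D (Manhattan distance 1, so 1 moves are spent on a detour and 1 undoing it).
Enumerating: I J F D.
That gives 1 route.

1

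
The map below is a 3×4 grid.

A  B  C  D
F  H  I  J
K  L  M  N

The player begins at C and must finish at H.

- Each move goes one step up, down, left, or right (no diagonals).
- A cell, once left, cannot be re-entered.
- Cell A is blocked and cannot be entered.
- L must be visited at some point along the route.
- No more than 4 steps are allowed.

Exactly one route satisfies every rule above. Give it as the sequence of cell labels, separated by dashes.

C - I - M - L - H

The 4-move cap with required stops at L leaves no slack for detours.
Route from C: down 2 to M, left 1 to L, up 1 to H — 4 moves in all.
Check: all required cells visited; 4 ≤ 4 moves.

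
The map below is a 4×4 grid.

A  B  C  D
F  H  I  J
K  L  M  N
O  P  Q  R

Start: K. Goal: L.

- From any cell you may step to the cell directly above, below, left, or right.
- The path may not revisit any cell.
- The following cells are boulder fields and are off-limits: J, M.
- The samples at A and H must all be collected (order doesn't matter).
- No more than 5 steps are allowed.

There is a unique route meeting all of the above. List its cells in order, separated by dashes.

K - F - A - B - H - L

The 5-move cap with required stops at A, H leaves no slack for detours.
Route from K: up 2 to A, right 1 to B, down 2 to L — 5 moves in all.
Check: all required cells visited; 5 ≤ 5 moves.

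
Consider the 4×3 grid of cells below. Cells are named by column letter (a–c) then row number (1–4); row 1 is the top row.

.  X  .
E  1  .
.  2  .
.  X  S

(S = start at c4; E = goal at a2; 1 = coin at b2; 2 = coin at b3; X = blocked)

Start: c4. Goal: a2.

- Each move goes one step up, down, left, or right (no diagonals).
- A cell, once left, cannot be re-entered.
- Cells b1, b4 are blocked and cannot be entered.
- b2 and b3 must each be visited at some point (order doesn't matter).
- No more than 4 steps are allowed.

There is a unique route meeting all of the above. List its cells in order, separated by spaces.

The budget equals the shortest possible length, so every move has to be on a shortest route through the required cells.
Route from c4: up to c3, left to b3, up to b2, left to a2 — 4 moves in all.
Check: all required cells visited; 4 ≤ 4 moves.

c4 c3 b3 b2 a2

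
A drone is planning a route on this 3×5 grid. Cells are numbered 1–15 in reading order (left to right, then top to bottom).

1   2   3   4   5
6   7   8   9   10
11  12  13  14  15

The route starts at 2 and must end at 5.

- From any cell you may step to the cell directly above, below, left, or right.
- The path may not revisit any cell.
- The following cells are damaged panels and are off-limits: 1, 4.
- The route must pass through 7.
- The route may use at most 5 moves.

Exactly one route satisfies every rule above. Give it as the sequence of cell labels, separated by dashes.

2 - 7 - 8 - 9 - 10 - 5

The budget equals the shortest possible length, so every move has to be on a shortest route through the required cells.
Route from 2: down to 7, 3× right (reaching 10), up to 5 — 5 moves in all.
Check: all required cells visited; 5 ≤ 5 moves.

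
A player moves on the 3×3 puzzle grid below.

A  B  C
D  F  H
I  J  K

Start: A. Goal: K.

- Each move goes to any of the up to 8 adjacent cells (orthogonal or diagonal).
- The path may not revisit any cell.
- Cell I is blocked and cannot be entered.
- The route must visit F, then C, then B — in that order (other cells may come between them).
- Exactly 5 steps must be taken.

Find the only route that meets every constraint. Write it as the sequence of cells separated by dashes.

The waypoints must appear in the order F, C, B, with no cell reused.
Route from A: down-right to F, up-right to C, left to B, down-right to H, down to K — 5 moves in all.
Check: order respected (F at step 1, C at step 2, B at step 3); 5 moves as required.

A - F - C - B - H - K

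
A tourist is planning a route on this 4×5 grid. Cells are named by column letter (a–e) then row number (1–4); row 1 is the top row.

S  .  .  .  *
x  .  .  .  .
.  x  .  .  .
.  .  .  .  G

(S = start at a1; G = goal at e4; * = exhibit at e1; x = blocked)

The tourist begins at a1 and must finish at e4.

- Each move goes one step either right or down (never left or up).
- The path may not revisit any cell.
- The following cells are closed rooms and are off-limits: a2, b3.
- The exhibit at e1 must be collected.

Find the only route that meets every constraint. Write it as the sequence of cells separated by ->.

Moves only go right or down, so the column and row indices never decrease.
Route from a1: right 4 to e1, down 3 to e4 — 7 moves in all.
Check: all required cells visited.

a1 -> b1 -> c1 -> d1 -> e1 -> e2 -> e3 -> e4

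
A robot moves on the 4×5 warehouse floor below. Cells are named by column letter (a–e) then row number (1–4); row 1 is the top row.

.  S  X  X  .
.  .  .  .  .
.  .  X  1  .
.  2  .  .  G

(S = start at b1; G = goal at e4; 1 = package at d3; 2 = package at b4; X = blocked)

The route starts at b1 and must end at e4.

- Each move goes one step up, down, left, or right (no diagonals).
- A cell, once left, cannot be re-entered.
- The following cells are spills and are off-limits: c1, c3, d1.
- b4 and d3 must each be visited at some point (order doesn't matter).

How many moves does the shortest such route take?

Any route passes through b4 and d3 in some order between b1 and e4. Summing Manhattan distances along each leg and taking the cheapest ordering (b1 → b4 → d3 → e4) gives a lower bound of 3 + 3 + 2 = 8 moves.
A route of 8 moves achieves this: b1 → b2 → b3 → b4 → c4 → d4 → d3 → e3 → e4.
Since 8 matches the lower bound, it is optimal.

8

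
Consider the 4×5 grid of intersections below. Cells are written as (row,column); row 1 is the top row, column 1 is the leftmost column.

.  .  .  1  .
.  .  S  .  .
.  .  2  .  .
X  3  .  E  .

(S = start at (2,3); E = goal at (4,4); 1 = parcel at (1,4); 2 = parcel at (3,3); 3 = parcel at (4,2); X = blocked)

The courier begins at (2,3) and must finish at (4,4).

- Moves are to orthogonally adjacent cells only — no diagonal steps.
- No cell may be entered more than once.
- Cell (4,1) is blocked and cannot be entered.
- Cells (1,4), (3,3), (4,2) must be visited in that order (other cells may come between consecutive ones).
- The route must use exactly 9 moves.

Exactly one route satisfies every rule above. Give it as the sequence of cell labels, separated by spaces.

The waypoints must appear in the order (1,4), (3,3), (4,2), with no cell reused.
Route from (2,3): up to (1,3), right to (1,4), 2× down (reaching (3,4)), 2× left (reaching (3,2)), down to (4,2), 2× right (reaching (4,4)) — 9 moves in all.
Check: order respected (1 at step 2, 2 at step 5, 3 at step 7); 9 moves as required.

(2,3) (1,3) (1,4) (2,4) (3,4) (3,3) (3,2) (4,2) (4,3) (4,4)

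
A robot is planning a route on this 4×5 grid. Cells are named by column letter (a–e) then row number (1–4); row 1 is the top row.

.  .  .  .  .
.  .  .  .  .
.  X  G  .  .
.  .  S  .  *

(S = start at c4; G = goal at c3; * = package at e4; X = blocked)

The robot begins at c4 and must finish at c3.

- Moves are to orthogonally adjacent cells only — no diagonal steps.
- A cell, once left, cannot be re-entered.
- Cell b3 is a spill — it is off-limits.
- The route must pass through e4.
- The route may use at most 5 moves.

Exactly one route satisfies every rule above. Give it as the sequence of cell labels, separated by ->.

c4 -> d4 -> e4 -> e3 -> d3 -> c3

The 5-move cap with required stops at e4 leaves no slack for detours.
Route from c4: right 2 to e4, up 1 to e3, left 2 to c3 — 5 moves in all.
Check: all required cells visited; 5 ≤ 5 moves.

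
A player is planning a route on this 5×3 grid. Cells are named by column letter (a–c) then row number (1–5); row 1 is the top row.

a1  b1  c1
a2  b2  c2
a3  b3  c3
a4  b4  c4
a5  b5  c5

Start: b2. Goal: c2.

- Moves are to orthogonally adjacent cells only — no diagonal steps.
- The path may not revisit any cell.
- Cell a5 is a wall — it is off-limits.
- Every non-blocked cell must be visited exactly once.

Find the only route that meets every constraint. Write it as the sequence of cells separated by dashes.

b2 - b3 - c3 - c4 - c5 - b5 - b4 - a4 - a3 - a2 - a1 - b1 - c1 - c2

Need to visit all 14 open cells exactly once, starting at b2 and ending at c2.
Cell c5 has only two open neighbours (c4 and b5), so the path must pass straight through it: one of those is the cell it's entered from and the other is where it exits.
Route from b2: down to b3, right to c3, 2× down (reaching c5), left to b5, up to b4, left to a4, 3× up (reaching a1), 2× right (reaching c1), down to c2 — 13 moves in all.
Check: all 14 open cells covered.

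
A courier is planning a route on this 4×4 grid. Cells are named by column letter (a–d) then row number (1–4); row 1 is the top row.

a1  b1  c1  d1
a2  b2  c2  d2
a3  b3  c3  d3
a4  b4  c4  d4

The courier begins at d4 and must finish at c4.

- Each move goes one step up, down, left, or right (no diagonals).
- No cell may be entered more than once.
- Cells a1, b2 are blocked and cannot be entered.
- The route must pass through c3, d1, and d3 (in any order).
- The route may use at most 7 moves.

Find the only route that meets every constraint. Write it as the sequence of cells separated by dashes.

The 7-move cap with required stops at c3, d1, d3 leaves no slack for detours.
Route from d4: 3× up (reaching d1), left to c1, 3× down (reaching c4) — 7 moves in all.
Check: all required cells visited; 7 ≤ 7 moves.

d4 - d3 - d2 - d1 - c1 - c2 - c3 - c4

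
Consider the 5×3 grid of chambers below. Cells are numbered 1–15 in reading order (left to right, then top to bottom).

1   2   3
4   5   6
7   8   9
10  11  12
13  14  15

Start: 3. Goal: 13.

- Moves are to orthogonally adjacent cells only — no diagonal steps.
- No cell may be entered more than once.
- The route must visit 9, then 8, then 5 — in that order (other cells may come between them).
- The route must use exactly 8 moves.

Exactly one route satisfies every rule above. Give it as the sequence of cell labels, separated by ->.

The waypoints must appear in the order 9, 8, 5, with no cell reused.
Route from 3: 2× down (reaching 9), left to 8, up to 5, left to 4, 3× down (reaching 13) — 8 moves in all.
Check: order respected (9 at step 2, 8 at step 3, 5 at step 4); 8 moves as required.

3 -> 6 -> 9 -> 8 -> 5 -> 4 -> 7 -> 10 -> 13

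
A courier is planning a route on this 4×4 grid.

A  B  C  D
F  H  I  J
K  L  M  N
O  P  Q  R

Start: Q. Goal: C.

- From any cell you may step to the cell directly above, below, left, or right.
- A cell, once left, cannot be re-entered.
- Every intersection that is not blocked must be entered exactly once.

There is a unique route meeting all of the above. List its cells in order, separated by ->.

Q -> R -> N -> M -> L -> P -> O -> K -> F -> A -> B -> H -> I -> J -> D -> C

Need to visit all 16 open cells exactly once, starting at Q and ending at C.
Cell R has only two open neighbours (N and Q), so the path must pass straight through it: one of those is the cell it's entered from and the other is where it exits.
Route from Q: right to R, up to N, 2× left (reaching L), down to P, left to O, 3× up (reaching A), right to B, down to H, 2× right (reaching J), up to D, left to C — 15 moves in all.
Check: all 16 open cells covered.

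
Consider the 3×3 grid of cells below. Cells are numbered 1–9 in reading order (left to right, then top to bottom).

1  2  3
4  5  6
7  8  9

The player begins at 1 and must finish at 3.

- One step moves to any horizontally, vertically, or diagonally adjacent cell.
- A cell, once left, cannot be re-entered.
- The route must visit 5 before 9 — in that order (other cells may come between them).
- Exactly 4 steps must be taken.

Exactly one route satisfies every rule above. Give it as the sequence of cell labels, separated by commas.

1, 5, 9, 6, 3

The waypoints must appear in the order 5, 9, with no cell reused.
Route from 1: down-right 2 to 9, up 2 to 3 — 4 moves in all.
Check: order respected (5 at step 1, 9 at step 2); 4 moves as required.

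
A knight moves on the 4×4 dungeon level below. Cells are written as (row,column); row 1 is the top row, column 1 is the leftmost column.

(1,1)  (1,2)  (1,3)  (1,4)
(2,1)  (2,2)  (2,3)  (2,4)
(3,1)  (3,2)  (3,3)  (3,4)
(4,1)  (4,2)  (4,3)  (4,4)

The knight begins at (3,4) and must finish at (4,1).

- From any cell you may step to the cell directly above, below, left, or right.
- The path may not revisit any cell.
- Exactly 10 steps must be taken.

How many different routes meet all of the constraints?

Need simple routes of exactly 10 moves from (3,4) to (4,1) (Manhattan distance 4, so 3 moves are spent on a detour and 3 undoing it).
Branch systematically from the start, pruning whenever the remaining move budget drops below the Manhattan distance to (4,1) or differs from it in parity. Grouping the completions by first move — via (2,4): 22; via (4,4): 9; via (3,3): 11 — and summing: 22 + 9 + 11 = 42.
That gives 42 routes.

42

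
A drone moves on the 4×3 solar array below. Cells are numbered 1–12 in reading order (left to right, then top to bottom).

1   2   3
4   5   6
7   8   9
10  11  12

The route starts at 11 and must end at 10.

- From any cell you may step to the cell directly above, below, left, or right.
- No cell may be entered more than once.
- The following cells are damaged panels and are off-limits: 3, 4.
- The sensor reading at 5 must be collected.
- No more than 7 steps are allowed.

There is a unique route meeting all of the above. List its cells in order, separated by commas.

The 7-move cap with required stops at 5 leaves no slack for detours.
Route from 11: right to 12, 2× up (reaching 6), left to 5, down to 8, left to 7, down to 10 — 7 moves in all.
Check: all required cells visited; 7 ≤ 7 moves.

11, 12, 9, 6, 5, 8, 7, 10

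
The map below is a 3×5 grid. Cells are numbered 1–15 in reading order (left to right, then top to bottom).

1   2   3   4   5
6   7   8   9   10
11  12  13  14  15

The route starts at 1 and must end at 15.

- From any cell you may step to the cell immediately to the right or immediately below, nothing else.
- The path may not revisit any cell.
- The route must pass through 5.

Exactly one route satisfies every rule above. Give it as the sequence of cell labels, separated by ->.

Moves only go right or down, so the column and row indices never decrease.
Route from 1: 4× right (reaching 5), 2× down (reaching 15) — 6 moves in all.
Check: all required cells visited.

1 -> 2 -> 3 -> 4 -> 5 -> 10 -> 15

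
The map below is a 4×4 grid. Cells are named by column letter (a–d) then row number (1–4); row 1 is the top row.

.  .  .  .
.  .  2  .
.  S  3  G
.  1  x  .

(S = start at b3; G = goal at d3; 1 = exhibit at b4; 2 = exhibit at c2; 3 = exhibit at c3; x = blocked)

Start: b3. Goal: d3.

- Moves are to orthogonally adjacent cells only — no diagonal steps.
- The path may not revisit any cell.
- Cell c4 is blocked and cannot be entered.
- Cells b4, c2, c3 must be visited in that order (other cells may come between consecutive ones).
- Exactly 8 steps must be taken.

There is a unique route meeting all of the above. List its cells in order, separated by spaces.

b3 b4 a4 a3 a2 b2 c2 c3 d3

The waypoints must appear in the order b4, c2, c3, with no cell reused.
Route from b3: down 1 to b4, left 1 to a4, up 2 to a2, right 2 to c2, down 1 to c3, right 1 to d3 — 8 moves in all.
Check: order respected (1 at step 1, 2 at step 6, 3 at step 7); 8 moves as required.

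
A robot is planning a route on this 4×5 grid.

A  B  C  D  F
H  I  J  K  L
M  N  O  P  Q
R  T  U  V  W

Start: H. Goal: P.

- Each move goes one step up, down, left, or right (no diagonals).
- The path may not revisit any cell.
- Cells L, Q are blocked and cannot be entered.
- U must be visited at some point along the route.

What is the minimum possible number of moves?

6

Any route passes through U somewhere between H and P. Summing Manhattan distances along the two legs (H → U → P) gives a lower bound of 4 + 2 = 6 moves.
A route of 6 moves achieves this: H → M → R → T → U → O → P.
Since 6 matches the lower bound, it is optimal.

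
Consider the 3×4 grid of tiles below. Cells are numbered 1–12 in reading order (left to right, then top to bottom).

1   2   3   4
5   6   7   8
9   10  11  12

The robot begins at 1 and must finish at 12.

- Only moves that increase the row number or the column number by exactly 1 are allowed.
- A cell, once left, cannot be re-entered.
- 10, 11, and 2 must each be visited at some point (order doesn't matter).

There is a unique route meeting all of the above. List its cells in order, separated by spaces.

Moves only go right or down, so the column and row indices never decrease.
Route from 1: right 1 to 2, down 2 to 10, right 2 to 12 — 5 moves in all.
Check: all required cells visited.

1 2 6 10 11 12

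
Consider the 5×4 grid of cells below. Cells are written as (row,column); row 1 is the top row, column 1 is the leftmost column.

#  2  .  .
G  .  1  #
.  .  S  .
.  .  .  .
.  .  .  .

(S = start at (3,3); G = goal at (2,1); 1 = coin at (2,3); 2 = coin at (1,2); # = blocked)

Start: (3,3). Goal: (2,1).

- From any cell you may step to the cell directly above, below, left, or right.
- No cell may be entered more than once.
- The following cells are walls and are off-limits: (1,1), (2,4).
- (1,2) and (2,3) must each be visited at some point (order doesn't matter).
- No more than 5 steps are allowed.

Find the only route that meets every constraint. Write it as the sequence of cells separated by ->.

The budget equals the shortest possible length, so every move has to be on a shortest route through the required cells.
Route from (3,3): up 2 to (1,3), left 1 to (1,2), down 1 to (2,2), left 1 to (2,1) — 5 moves in all.
Check: all required cells visited; 5 ≤ 5 moves.

(3,3) -> (2,3) -> (1,3) -> (1,2) -> (2,2) -> (2,1)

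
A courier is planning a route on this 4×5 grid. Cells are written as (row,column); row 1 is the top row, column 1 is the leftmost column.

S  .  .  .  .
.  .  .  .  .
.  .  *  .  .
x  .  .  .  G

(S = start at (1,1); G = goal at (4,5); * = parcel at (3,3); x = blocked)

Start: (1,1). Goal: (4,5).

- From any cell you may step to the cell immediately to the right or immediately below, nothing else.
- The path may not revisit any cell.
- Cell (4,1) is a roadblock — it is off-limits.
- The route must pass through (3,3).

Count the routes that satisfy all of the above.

18

A right/down-only route from (1,1) to (4,5) makes exactly 3 down-moves and 4 right-moves in some order.
With no other constraints that would be C(7,3) = 35 routes.
Split at (3,3) and multiply the segment counts (each segment already excludes blocked cells): (1,1)→(3,3): 6; (3,3)→(4,5): 3; product = 18.
That gives 18 routes.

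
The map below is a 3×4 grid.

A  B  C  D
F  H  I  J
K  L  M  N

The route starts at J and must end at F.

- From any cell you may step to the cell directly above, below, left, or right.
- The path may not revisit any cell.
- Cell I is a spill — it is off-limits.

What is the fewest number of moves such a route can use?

The Manhattan distance from J to F is |2−2| + |4−1| = 3, so at least 3 moves are needed.
That bound ignores the blocked cells. Measuring each leg by the fewest moves that actually steer around them (J→F: 5) raises the lower bound to 5.
A route of 5 moves exists: J → D → C → B → H → F.
Since 5 matches that lower bound, it is optimal.

5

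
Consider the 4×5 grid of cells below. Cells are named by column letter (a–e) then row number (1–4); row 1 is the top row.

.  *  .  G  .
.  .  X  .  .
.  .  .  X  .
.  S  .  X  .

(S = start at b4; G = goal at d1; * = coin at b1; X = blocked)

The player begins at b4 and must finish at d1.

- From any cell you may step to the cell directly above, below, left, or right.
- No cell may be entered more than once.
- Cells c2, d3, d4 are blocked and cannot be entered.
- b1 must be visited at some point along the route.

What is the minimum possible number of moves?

Any route passes through b1 somewhere between b4 and d1. Summing Manhattan distances along the two legs (b4 → b1 → d1) gives a lower bound of 3 + 2 = 5 moves.
A route of 5 moves achieves this: b4 → b3 → b2 → b1 → c1 → d1.
Since 5 matches the lower bound, it is optimal.

5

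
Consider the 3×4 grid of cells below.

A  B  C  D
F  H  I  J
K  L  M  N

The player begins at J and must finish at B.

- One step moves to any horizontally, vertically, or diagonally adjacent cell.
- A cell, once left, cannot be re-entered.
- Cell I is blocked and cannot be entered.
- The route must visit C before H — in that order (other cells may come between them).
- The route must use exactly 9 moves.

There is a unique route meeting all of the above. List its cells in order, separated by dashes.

The waypoints must appear in the order C, H, with no cell reused.
Route from J: up 1 to D, left 1 to C, down-left 1 to H, down-right 1 to M, left 2 to K, up 2 to A, right 1 to B — 9 moves in all.
Check: order respected (C at step 2, H at step 3); 9 moves as required.

J - D - C - H - M - L - K - F - A - B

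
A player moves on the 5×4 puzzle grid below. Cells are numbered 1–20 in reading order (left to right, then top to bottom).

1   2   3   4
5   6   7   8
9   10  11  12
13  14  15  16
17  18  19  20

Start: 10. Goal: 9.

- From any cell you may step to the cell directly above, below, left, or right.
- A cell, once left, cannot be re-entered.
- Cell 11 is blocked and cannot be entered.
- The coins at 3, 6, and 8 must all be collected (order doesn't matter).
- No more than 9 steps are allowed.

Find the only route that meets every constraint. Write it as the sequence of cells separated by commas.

The budget equals the shortest possible length, so every move has to be on a shortest route through the required cells.
Route from 10: up to 6, 2× right (reaching 8), up to 4, 3× left (reaching 1), 2× down (reaching 9) — 9 moves in all.
Check: all required cells visited; 9 ≤ 9 moves.

10, 6, 7, 8, 4, 3, 2, 1, 5, 9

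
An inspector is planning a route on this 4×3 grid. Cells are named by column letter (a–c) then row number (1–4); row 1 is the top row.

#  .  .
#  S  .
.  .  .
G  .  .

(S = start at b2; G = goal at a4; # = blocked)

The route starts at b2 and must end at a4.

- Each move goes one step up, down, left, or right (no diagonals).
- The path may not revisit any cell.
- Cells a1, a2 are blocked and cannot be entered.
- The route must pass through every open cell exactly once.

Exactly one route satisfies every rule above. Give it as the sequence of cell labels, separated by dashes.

b2 - b1 - c1 - c2 - c3 - c4 - b4 - b3 - a3 - a4

Need to visit all 10 open cells exactly once, starting at b2 and ending at a4.
Cell c4 has only two open neighbours (c3 and b4), so the path must pass straight through it: one of those is the cell it's entered from and the other is where it exits.
Route from b2: up 1 to b1, right 1 to c1, down 3 to c4, left 1 to b4, up 1 to b3, left 1 to a3, down 1 to a4 — 9 moves in all.
Check: all 10 open cells covered.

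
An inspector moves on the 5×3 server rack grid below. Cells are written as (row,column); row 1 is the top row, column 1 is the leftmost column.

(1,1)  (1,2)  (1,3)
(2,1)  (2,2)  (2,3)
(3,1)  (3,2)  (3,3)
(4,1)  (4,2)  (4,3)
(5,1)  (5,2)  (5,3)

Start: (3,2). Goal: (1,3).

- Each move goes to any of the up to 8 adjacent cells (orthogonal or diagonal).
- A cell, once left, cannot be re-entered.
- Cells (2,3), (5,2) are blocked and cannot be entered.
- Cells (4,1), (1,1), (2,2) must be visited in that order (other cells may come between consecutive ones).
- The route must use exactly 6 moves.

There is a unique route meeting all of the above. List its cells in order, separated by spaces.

(3,2) (4,1) (3,1) (2,1) (1,1) (2,2) (1,3)

The waypoints must appear in the order (4,1), (1,1), (2,2), with no cell reused.
Route from (3,2): down-left 1 to (4,1), up 3 to (1,1), down-right 1 to (2,2), up-right 1 to (1,3) — 6 moves in all.
Check: order respected ((4,1) at step 1, (1,1) at step 4, (2,2) at step 5); 6 moves as required.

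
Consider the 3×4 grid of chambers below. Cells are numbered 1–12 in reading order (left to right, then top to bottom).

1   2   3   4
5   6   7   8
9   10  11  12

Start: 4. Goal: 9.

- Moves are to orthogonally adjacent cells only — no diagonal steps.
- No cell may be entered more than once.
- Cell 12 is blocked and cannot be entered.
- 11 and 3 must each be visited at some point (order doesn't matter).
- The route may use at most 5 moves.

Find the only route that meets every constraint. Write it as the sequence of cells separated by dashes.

The 5-move cap with required stops at 11, 3 leaves no slack for detours.
Route from 4: left 1 to 3, down 2 to 11, left 2 to 9 — 5 moves in all.
Check: all required cells visited; 5 ≤ 5 moves.

4 - 3 - 7 - 11 - 10 - 9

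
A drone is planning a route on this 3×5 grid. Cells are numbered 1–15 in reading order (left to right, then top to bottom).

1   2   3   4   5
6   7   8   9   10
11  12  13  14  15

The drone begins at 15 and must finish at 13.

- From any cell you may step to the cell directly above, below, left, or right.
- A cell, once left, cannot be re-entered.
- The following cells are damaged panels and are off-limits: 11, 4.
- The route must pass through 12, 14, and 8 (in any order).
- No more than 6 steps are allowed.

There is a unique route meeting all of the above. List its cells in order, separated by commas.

15, 14, 9, 8, 7, 12, 13

The 6-move cap with required stops at 12, 14, 8 leaves no slack for detours.
Route from 15: left 1 to 14, up 1 to 9, left 2 to 7, down 1 to 12, right 1 to 13 — 6 moves in all.
Check: all required cells visited; 6 ≤ 6 moves.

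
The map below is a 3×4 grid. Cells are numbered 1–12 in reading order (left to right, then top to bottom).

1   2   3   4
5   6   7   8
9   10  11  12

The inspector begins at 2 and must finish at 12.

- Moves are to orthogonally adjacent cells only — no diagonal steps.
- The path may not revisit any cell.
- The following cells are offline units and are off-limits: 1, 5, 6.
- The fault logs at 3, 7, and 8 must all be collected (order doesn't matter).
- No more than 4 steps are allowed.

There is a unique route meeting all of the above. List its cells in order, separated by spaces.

2 3 7 8 12

The budget equals the shortest possible length, so every move has to be on a shortest route through the required cells.
Route from 2: right to 3, down to 7, right to 8, down to 12 — 4 moves in all.
Check: all required cells visited; 4 ≤ 4 moves.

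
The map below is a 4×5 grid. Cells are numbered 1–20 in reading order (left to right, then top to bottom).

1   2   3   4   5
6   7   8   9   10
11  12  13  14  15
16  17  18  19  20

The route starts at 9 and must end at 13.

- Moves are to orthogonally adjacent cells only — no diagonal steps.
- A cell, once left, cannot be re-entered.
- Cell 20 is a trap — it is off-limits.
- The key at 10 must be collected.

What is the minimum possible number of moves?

4

Any route passes through 10 somewhere between 9 and 13. Summing Manhattan distances along the two legs (9 → 10 → 13) gives a lower bound of 1 + 3 = 4 moves.
A route of 4 moves achieves this: 9 → 10 → 15 → 14 → 13.
Since 4 matches the lower bound, it is optimal.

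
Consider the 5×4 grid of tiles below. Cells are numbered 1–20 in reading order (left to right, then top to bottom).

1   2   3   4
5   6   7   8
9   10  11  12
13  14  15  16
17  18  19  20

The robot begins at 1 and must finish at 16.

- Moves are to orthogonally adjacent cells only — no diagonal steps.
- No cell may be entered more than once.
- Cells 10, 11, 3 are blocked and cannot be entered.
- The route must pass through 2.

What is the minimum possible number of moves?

6

Any route passes through 2 somewhere between 1 and 16. Summing Manhattan distances along the two legs (1 → 2 → 16) gives a lower bound of 1 + 5 = 6 moves.
A route of 6 moves achieves this: 1 → 2 → 6 → 7 → 8 → 12 → 16.
Since 6 matches the lower bound, it is optimal.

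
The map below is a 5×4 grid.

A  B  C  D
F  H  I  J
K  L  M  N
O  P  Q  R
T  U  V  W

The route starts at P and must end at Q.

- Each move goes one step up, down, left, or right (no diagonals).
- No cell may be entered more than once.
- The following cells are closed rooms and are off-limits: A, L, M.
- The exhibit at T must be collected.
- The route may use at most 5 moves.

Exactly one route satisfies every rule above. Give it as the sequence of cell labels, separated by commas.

P, O, T, U, V, Q

The 5-move cap with required stops at T leaves no slack for detours.
Route from P: left 1 to O, down 1 to T, right 2 to V, up 1 to Q — 5 moves in all.
Check: all required cells visited; 5 ≤ 5 moves.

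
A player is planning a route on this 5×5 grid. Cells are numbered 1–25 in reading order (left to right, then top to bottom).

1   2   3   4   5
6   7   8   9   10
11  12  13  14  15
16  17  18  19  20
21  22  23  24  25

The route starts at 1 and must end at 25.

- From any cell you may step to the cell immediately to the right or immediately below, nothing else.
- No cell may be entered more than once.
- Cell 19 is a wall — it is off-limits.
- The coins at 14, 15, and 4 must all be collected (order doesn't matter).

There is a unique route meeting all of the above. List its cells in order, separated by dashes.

Moves only go right or down, so the column and row indices never decrease.
Route from 1: right 3 to 4, down 2 to 14, right 1 to 15, down 2 to 25 — 8 moves in all.
Check: all required cells visited.

1 - 2 - 3 - 4 - 9 - 14 - 15 - 20 - 25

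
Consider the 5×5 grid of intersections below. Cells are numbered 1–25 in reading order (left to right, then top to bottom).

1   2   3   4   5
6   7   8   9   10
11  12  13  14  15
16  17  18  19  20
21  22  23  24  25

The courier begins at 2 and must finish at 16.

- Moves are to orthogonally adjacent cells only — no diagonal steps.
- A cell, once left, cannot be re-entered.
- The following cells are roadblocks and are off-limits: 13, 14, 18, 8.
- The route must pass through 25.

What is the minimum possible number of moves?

12

Any route passes through 25 somewhere between 2 and 16. Summing Manhattan distances along the two legs (2 → 25 → 16) gives a lower bound of 7 + 5 = 12 moves.
A route of 12 moves achieves this: 2 → 3 → 4 → 9 → 10 → 15 → 20 → 25 → 24 → 23 → 22 → 17 → 16.
Since 12 matches the lower bound, it is optimal.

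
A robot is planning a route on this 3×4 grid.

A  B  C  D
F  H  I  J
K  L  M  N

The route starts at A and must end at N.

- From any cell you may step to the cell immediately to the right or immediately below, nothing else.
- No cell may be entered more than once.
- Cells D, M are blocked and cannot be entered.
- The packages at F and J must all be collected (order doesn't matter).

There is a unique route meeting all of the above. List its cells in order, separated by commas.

Moves only go right or down, so the column and row indices never decrease.
Route from A: down to F, 3× right (reaching J), down to N — 5 moves in all.
Check: all required cells visited.

A, F, H, I, J, N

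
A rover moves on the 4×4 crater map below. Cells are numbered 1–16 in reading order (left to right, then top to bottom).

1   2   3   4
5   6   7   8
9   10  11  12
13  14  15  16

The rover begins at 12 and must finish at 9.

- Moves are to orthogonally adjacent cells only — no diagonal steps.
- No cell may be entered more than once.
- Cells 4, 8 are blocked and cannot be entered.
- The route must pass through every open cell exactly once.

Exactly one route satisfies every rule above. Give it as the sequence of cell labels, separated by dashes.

Need to visit all 14 open cells exactly once, starting at 12 and ending at 9.
Route from 12: down to 16, left to 15, 3× up (reaching 3), 2× left (reaching 1), down to 5, right to 6, 2× down (reaching 14), left to 13, up to 9 — 13 moves in all.
Check: all 14 open cells covered.

12 - 16 - 15 - 11 - 7 - 3 - 2 - 1 - 5 - 6 - 10 - 14 - 13 - 9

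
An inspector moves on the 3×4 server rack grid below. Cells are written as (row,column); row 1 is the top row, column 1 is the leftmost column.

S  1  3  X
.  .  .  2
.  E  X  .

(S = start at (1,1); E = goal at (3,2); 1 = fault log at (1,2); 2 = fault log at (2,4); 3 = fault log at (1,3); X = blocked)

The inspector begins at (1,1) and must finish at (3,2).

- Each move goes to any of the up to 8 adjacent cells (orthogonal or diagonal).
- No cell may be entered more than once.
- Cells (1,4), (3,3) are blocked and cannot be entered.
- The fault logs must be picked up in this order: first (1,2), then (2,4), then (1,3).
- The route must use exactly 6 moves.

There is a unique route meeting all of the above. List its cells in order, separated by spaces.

(1,1) (1,2) (2,3) (2,4) (1,3) (2,2) (3,2)

The waypoints must appear in the order (1,2), (2,4), (1,3), with no cell reused.
Route from (1,1): right to (1,2), down-right to (2,3), right to (2,4), up-left to (1,3), down-left to (2,2), down to (3,2) — 6 moves in all.
Check: order respected (1 at step 1, 2 at step 3, 3 at step 4); 6 moves as required.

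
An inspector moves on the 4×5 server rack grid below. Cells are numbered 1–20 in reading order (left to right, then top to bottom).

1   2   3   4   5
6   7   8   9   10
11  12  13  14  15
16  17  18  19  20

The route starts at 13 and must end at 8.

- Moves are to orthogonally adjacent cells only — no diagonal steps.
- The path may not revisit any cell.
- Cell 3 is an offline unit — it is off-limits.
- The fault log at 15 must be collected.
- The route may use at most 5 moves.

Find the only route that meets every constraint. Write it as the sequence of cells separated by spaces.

13 14 15 10 9 8

Any route must reach 15 and still end at 8 within 5 moves, so the order of the required stops is forced.
Route from 13: right 2 to 15, up 1 to 10, left 2 to 8 — 5 moves in all.
Check: all required cells visited; 5 ≤ 5 moves.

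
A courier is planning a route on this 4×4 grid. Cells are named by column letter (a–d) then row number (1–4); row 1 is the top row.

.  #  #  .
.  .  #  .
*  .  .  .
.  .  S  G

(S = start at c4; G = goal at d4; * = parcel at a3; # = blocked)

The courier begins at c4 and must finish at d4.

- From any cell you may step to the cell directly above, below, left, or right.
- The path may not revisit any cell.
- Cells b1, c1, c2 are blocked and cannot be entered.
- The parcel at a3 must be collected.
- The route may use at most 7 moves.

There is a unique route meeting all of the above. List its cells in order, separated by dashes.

c4 - b4 - a4 - a3 - b3 - c3 - d3 - d4

The 7-move cap with required stops at a3 leaves no slack for detours.
Route from c4: 2× left (reaching a4), up to a3, 3× right (reaching d3), down to d4 — 7 moves in all.
Check: all required cells visited; 7 ≤ 7 moves.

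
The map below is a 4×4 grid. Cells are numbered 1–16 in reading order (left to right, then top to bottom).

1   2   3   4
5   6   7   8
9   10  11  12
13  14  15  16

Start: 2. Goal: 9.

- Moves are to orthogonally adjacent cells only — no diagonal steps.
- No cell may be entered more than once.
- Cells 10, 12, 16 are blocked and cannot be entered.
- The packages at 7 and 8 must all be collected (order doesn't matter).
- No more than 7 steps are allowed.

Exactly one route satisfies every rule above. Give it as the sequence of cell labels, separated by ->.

The budget equals the shortest possible length, so every move has to be on a shortest route through the required cells.
Route from 2: right 2 to 4, down 1 to 8, left 3 to 5, down 1 to 9 — 7 moves in all.
Check: all required cells visited; 7 ≤ 7 moves.

2 -> 3 -> 4 -> 8 -> 7 -> 6 -> 5 -> 9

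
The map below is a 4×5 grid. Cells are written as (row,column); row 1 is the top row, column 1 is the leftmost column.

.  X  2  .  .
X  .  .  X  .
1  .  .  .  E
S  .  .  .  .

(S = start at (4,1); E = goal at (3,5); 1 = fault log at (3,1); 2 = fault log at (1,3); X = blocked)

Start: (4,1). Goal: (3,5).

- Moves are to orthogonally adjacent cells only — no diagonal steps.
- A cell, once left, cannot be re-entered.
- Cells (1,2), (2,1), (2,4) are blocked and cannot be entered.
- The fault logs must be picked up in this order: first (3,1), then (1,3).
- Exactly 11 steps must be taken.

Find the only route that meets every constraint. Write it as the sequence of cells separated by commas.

(4,1), (3,1), (3,2), (4,2), (4,3), (3,3), (2,3), (1,3), (1,4), (1,5), (2,5), (3,5)

The waypoints must appear in the order (3,1), (1,3), with no cell reused.
Route from (4,1): up to (3,1), right to (3,2), down to (4,2), right to (4,3), 3× up (reaching (1,3)), 2× right (reaching (1,5)), 2× down (reaching (3,5)) — 11 moves in all.
Check: order respected (1 at step 1, 2 at step 7); 11 moves as required.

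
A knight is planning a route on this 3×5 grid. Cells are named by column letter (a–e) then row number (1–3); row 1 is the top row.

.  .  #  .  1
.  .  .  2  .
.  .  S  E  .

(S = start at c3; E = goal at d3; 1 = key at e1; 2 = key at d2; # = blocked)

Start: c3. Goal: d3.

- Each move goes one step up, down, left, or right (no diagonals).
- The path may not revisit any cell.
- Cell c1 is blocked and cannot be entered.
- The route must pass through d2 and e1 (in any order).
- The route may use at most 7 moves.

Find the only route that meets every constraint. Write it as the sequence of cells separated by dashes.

c3 - c2 - d2 - d1 - e1 - e2 - e3 - d3

The 7-move cap with required stops at d2, e1 leaves no slack for detours.
Route from c3: up 1 to c2, right 1 to d2, up 1 to d1, right 1 to e1, down 2 to e3, left 1 to d3 — 7 moves in all.
Check: all required cells visited; 7 ≤ 7 moves.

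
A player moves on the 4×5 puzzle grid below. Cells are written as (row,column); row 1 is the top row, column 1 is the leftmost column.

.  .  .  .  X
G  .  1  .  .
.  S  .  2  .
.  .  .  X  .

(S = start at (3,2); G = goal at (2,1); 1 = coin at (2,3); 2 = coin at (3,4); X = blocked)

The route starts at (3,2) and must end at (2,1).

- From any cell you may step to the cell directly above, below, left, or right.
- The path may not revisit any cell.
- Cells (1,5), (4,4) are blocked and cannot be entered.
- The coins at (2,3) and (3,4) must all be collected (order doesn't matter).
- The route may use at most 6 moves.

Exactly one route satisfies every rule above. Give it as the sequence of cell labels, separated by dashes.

(3,2) - (3,3) - (3,4) - (2,4) - (2,3) - (2,2) - (2,1)

The 6-move cap with required stops at (2,3), (3,4) leaves no slack for detours.
Route from (3,2): 2× right (reaching (3,4)), up to (2,4), 3× left (reaching (2,1)) — 6 moves in all.
Check: all required cells visited; 6 ≤ 6 moves.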